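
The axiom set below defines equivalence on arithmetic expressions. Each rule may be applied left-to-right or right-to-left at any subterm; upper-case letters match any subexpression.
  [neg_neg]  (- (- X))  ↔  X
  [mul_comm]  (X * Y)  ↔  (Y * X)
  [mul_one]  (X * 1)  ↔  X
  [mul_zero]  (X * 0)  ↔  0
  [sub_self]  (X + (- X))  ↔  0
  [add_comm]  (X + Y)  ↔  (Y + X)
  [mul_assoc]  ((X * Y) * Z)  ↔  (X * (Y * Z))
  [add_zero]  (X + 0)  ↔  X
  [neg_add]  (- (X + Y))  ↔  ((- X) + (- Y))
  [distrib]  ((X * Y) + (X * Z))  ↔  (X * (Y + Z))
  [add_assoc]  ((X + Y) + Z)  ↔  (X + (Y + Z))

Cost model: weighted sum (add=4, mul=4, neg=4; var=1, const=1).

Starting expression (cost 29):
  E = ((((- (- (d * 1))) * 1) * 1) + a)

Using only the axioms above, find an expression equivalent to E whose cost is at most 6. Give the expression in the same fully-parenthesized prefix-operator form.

(d + a)   [cost 6]

(1) (d * 1)  =[mul_one →]=  d    ⊢ ((((- (- d)) * 1) * 1) + a)
(2) (((- (- d)) * 1) * 1)  =[mul_one →]=  ((- (- d)) * 1)    ⊢ (((- (- d)) * 1) + a)
(3) ((- (- d)) * 1)  =[mul_one →]=  (- (- d))    ⊢ ((- (- d)) + a)
(4) (- (- d))  =[neg_neg →]=  d    ⊢ cost 6, within 6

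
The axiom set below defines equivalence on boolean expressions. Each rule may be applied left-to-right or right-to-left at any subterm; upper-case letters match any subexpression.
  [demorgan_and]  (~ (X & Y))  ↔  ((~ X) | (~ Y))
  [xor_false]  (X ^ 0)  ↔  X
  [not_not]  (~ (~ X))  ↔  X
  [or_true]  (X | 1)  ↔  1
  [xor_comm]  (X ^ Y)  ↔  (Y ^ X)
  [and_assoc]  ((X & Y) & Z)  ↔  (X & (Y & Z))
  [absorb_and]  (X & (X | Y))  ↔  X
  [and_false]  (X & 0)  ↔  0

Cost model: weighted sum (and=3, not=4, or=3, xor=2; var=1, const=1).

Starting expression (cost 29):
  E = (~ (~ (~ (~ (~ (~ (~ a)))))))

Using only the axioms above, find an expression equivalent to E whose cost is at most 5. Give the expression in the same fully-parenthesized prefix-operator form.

(~ a)   [cost 5]

1. [not_not →] (~ (~ (~ a)))  →  (~ a);  E = (~ (~ (~ (~ (~ a)))))
2. [not_not →] (~ (~ (~ a)))  →  (~ a);  E = (~ (~ (~ a)))
3. [not_not →] (~ (~ a))  →  a;  cost 5 ≤ 5, done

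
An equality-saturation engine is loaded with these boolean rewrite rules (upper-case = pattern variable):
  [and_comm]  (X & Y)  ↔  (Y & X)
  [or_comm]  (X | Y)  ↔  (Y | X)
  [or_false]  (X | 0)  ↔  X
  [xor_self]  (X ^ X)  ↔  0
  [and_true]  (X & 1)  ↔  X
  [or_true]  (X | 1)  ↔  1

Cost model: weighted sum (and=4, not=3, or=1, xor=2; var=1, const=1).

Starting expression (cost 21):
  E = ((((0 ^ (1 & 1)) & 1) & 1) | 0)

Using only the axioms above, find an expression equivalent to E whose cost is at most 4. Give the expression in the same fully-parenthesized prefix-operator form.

(1) (((0 ^ (1 & 1)) & 1) & 1)  =[and_true →]=  ((0 ^ (1 & 1)) & 1)    ⊢ (((0 ^ (1 & 1)) & 1) | 0)
(2) (1 & 1)  =[and_true →]=  1    ⊢ (((0 ^ 1) & 1) | 0)
(3) ((0 ^ 1) & 1)  =[and_true →]=  (0 ^ 1)    ⊢ ((0 ^ 1) | 0)
(4) ((0 ^ 1) | 0)  =[or_false →]=  (0 ^ 1)    ⊢ cost 4, within 4

(0 ^ 1)   [cost 4]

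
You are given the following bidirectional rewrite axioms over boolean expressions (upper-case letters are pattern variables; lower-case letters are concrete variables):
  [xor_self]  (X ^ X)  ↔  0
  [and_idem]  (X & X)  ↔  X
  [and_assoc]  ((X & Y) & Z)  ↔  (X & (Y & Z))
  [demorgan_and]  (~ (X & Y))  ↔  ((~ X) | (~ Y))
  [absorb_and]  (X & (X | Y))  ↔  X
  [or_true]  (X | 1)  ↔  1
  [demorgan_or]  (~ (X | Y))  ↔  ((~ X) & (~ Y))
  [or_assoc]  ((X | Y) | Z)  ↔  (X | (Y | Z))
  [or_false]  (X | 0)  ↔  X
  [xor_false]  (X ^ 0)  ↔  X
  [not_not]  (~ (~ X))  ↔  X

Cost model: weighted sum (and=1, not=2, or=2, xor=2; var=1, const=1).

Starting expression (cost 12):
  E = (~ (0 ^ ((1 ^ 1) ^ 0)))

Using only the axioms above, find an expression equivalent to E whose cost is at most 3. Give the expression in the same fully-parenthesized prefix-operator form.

(~ 0)   [cost 3]

1. [xor_self →] (1 ^ 1)  →  0;  E = (~ (0 ^ (0 ^ 0)))
2. [xor_false →] (0 ^ 0)  →  0;  E = (~ (0 ^ 0))
3. [xor_false →] (0 ^ 0)  →  0;  cost 3 ≤ 3, done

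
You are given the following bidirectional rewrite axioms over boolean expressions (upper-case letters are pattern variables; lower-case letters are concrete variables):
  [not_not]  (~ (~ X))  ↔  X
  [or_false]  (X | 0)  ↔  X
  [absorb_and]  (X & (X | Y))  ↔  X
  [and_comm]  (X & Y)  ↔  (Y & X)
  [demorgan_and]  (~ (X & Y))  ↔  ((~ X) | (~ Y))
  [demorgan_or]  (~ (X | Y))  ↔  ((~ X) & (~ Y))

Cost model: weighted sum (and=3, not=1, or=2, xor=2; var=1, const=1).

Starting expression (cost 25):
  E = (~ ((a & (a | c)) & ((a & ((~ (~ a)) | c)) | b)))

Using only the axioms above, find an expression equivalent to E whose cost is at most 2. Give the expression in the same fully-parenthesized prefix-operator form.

(~ a)   [cost 2]

(1) (~ (~ a))  =[not_not →]=  a    ⊢ (~ ((a & (a | c)) & ((a & (a | c)) | b)))
(2) ((a & (a | c)) & ((a & (a | c)) | b))  =[absorb_and →]=  (a & (a | c))    ⊢ (~ (a & (a | c)))
(3) (a & (a | c))  =[absorb_and →]=  a    ⊢ cost 2, within 2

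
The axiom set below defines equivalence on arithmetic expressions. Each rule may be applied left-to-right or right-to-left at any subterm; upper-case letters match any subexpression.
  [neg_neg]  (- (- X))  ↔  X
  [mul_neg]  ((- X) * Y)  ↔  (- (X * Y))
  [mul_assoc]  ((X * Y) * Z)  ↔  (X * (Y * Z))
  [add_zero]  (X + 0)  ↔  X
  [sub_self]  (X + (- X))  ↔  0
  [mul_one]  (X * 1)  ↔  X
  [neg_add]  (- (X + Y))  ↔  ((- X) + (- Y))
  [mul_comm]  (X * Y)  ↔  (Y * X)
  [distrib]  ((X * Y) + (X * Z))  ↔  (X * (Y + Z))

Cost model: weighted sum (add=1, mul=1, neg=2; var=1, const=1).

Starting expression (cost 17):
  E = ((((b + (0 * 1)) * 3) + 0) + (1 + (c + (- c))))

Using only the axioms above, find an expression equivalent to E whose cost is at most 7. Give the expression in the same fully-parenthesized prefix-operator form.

step 1: add_zero (→) rewrites (((b + (0 * 1)) * 3) + 0) into ((b + (0 * 1)) * 3), now (((b + (0 * 1)) * 3) + (1 + (c + (- c))))
step 2: mul_one (→) rewrites (0 * 1) into 0, now (((b + 0) * 3) + (1 + (c + (- c))))
step 3: sub_self (→) rewrites (c + (- c)) into 0, now (((b + 0) * 3) + (1 + 0))
step 4: add_zero (→) rewrites (b + 0) into b, reaching cost 7 (bound 7)

((b * 3) + (1 + 0))   [cost 7]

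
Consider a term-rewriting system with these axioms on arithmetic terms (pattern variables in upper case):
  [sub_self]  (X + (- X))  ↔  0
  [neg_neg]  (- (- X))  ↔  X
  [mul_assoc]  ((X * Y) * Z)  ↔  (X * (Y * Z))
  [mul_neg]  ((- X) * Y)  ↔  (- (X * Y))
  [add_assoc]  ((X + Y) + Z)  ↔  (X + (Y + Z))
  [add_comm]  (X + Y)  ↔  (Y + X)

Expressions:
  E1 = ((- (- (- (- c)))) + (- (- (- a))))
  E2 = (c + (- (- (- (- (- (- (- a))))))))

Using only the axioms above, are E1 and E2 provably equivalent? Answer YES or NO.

1. [neg_neg →] (- (- (- c)))  →  (- c);  E1 = ((- (- c)) + (- (- (- a))))
2. [neg_neg →] (- (- c))  →  c;  E1 = (c + (- (- (- a))))
3. [neg_neg ←] (- a)  →  (- (- (- a)));  E1 = (c + (- (- (- (- (- a))))))
4. [neg_neg ←] (- a)  →  (- (- (- a)));  this is E2

YES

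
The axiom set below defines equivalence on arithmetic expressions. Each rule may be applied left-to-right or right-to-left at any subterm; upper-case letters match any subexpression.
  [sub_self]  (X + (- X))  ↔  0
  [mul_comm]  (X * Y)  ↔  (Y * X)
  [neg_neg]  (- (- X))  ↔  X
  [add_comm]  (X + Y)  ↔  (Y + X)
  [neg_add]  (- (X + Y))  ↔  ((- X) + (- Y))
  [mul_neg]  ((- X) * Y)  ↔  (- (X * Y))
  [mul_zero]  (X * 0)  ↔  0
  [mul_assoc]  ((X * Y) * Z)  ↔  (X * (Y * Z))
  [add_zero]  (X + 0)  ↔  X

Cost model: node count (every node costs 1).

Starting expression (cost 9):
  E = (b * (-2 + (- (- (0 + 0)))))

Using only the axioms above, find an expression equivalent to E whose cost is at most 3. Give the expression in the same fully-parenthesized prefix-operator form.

(-2 * b)   [cost 3]

(1) (- (- (0 + 0)))  =[neg_neg →]=  (0 + 0)    ⊢ (b * (-2 + (0 + 0)))
(2) (b * (-2 + (0 + 0)))  =[mul_comm →]=  ((-2 + (0 + 0)) * b)
(3) (0 + 0)  =[add_zero →]=  0    ⊢ ((-2 + 0) * b)
(4) (-2 + 0)  =[add_zero →]=  -2    ⊢ cost 3, within 3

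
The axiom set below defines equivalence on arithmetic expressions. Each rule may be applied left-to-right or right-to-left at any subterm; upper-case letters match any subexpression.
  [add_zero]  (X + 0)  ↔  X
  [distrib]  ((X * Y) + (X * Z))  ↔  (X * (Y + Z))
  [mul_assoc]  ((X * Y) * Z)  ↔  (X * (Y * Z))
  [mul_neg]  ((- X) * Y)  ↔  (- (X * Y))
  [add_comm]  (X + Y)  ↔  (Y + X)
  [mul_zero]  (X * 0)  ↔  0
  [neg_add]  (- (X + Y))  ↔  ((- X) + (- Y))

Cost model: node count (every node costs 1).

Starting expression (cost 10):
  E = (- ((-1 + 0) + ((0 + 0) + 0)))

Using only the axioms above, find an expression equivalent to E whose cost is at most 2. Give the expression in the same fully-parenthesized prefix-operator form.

1. [add_zero →] ((0 + 0) + 0)  →  (0 + 0);  E = (- ((-1 + 0) + (0 + 0)))
2. [add_zero →] (0 + 0)  →  0;  E = (- ((-1 + 0) + 0))
3. [add_zero →] (-1 + 0)  →  -1;  E = (- (-1 + 0))
4. [add_zero →] (-1 + 0)  →  -1;  cost 2 ≤ 2, done

(- -1)   [cost 2]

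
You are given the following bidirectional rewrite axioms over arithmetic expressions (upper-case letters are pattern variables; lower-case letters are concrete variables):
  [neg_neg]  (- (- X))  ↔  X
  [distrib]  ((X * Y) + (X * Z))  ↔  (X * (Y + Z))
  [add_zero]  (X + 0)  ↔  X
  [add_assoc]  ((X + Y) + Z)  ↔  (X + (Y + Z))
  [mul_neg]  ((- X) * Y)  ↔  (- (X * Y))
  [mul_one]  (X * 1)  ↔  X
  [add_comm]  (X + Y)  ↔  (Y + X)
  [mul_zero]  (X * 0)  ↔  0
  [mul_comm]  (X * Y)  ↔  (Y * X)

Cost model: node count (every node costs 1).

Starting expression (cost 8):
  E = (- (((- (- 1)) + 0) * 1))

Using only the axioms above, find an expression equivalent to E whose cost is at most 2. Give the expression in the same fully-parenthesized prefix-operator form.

(- 1)   [cost 2]

(1) ((- (- 1)) + 0)  =[add_zero →]=  (- (- 1))    ⊢ (- ((- (- 1)) * 1))
(2) ((- (- 1)) * 1)  =[mul_one →]=  (- (- 1))    ⊢ (- (- (- 1)))
(3) (- (- 1))  =[neg_neg →]=  1    ⊢ cost 2, within 2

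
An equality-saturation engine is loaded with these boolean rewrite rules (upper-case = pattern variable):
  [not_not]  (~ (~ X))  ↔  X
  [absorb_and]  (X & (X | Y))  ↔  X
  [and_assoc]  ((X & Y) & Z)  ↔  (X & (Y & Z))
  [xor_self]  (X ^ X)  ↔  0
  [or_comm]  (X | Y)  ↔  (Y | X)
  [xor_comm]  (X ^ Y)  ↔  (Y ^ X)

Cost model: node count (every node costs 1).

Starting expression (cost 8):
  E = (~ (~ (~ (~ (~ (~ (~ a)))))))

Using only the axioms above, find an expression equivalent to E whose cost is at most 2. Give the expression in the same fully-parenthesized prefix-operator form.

step 1: not_not (→) rewrites (~ (~ a)) into a, now (~ (~ (~ (~ (~ a)))))
step 2: not_not (→) rewrites (~ (~ (~ (~ a)))) into (~ (~ a)), now (~ (~ (~ a)))
step 3: not_not (→) rewrites (~ (~ (~ a))) into (~ a), reaching cost 2 (bound 2)

(~ a)   [cost 2]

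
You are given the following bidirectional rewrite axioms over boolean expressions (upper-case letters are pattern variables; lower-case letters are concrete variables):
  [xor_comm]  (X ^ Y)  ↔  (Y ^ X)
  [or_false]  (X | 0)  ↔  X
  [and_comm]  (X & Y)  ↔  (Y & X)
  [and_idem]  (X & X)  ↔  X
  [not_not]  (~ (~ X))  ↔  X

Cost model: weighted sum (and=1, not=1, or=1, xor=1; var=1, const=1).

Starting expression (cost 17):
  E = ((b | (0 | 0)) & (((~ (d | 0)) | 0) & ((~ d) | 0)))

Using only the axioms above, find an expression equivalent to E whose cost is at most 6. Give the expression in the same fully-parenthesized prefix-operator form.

((b | 0) & (~ d))   [cost 6]

(1) (d | 0)  =[or_false →]=  d    ⊢ ((b | (0 | 0)) & (((~ d) | 0) & ((~ d) | 0)))
(2) (((~ d) | 0) & ((~ d) | 0))  =[and_idem →]=  ((~ d) | 0)    ⊢ ((b | (0 | 0)) & ((~ d) | 0))
(3) (0 | 0)  =[or_false →]=  0    ⊢ ((b | 0) & ((~ d) | 0))
(4) ((~ d) | 0)  =[or_false →]=  (~ d)    ⊢ cost 6, within 6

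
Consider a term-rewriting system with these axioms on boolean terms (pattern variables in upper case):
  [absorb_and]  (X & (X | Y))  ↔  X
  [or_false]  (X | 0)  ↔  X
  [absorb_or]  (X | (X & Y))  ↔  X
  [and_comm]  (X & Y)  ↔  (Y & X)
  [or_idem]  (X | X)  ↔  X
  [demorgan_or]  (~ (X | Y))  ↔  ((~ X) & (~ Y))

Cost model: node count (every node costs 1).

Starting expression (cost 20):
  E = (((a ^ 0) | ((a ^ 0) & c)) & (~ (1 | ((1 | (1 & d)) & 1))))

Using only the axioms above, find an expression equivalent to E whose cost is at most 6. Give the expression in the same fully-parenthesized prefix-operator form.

1. [absorb_or →] ((a ^ 0) | ((a ^ 0) & c))  →  (a ^ 0);  E = ((a ^ 0) & (~ (1 | ((1 | (1 & d)) & 1))))
2. [absorb_or →] (1 | (1 & d))  →  1;  E = ((a ^ 0) & (~ (1 | (1 & 1))))
3. [absorb_or →] (1 | (1 & 1))  →  1;  cost 6 ≤ 6, done

((a ^ 0) & (~ 1))   [cost 6]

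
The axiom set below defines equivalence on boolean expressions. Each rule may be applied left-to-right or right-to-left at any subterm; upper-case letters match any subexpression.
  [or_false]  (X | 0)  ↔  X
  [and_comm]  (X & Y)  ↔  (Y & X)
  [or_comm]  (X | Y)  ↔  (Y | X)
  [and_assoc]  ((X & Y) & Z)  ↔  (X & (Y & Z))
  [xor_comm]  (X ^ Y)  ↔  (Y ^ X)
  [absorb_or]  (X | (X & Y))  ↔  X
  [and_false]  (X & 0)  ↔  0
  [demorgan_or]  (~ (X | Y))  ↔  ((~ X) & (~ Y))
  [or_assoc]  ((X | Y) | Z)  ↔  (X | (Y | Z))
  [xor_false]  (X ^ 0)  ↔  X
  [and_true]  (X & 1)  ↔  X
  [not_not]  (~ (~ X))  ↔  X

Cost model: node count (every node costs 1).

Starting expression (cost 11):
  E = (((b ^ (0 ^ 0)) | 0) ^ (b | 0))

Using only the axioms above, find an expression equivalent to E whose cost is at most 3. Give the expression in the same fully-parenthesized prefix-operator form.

step 1: xor_false (→) rewrites (0 ^ 0) into 0, now (((b ^ 0) | 0) ^ (b | 0))
step 2: or_false (→) rewrites ((b ^ 0) | 0) into (b ^ 0), now ((b ^ 0) ^ (b | 0))
step 3: or_false (→) rewrites (b | 0) into b, now ((b ^ 0) ^ b)
step 4: xor_false (→) rewrites (b ^ 0) into b, reaching cost 3 (bound 3)

(b ^ b)   [cost 3]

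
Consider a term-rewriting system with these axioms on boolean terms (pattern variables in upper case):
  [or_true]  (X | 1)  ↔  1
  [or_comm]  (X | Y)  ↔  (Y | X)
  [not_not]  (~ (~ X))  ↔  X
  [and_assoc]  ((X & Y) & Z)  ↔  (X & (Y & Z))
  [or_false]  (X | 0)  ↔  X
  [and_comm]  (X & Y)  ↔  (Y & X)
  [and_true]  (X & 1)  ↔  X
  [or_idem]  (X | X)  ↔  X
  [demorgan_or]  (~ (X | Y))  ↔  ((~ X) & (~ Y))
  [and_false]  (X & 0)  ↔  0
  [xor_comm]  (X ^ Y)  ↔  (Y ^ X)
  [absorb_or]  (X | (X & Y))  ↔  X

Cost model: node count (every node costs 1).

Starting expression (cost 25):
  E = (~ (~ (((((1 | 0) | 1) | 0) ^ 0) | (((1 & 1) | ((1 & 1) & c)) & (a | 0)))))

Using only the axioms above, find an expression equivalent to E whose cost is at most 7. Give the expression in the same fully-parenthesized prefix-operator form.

((1 ^ 0) | (1 & a))   [cost 7]

step 1: not_not (→) rewrites (~ (~ (((((1 | 0) | 1) | 0) ^ 0) | (((1 & 1) | ((1 & 1) & c)) & (a | 0))))) into (((((1 | 0) | 1) | 0) ^ 0) | (((1 & 1) | ((1 & 1) & c)) & (a | 0)))
step 2: or_false (→) rewrites (1 | 0) into 1, now ((((1 | 1) | 0) ^ 0) | (((1 & 1) | ((1 & 1) & c)) & (a | 0)))
step 3: or_idem (→) rewrites (1 | 1) into 1, now (((1 | 0) ^ 0) | (((1 & 1) | ((1 & 1) & c)) & (a | 0)))
step 4: or_false (→) rewrites (1 | 0) into 1, now ((1 ^ 0) | (((1 & 1) | ((1 & 1) & c)) & (a | 0)))
step 5: absorb_or (→) rewrites ((1 & 1) | ((1 & 1) & c)) into (1 & 1), now ((1 ^ 0) | ((1 & 1) & (a | 0)))
step 6: or_false (→) rewrites (a | 0) into a, now ((1 ^ 0) | ((1 & 1) & a))
step 7: and_true (→) rewrites (1 & 1) into 1, reaching cost 7 (bound 7)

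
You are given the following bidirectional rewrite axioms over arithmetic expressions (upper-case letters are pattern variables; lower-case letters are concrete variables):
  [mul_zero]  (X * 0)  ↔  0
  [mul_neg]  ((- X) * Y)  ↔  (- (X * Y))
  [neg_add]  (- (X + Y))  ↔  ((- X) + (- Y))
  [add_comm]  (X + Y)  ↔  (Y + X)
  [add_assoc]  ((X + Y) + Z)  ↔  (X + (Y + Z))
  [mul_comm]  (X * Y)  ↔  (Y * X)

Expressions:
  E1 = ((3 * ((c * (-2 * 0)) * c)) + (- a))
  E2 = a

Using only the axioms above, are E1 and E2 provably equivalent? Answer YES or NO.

NO

All listed rules preserve value, hence provable equivalence implies equal values everywhere; look for a separating assignment.
a=1, c=0 gives E1 ↦ -1, E2 ↦ 1; values differ ⇒ not provably equivalent.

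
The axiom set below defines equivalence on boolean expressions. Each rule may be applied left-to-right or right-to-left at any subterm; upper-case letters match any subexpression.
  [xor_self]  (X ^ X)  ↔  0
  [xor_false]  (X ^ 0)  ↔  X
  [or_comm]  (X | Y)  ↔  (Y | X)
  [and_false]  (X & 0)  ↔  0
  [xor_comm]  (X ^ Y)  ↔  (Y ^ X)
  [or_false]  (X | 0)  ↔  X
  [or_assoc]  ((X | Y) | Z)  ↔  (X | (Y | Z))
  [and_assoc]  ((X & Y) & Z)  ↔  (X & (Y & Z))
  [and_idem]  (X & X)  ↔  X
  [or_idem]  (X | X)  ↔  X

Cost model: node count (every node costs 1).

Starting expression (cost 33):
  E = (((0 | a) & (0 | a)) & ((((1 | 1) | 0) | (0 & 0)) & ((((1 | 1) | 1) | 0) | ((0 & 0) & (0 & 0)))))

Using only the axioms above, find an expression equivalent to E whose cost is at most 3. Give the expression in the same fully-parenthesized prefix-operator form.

(a & 1)   [cost 3]

(1) (1 | 1)  =[or_idem →]=  1    ⊢ (((0 | a) & (0 | a)) & ((((1 | 1) | 0) | (0 & 0)) & (((1 | 1) | 0) | ((0 & 0) & (0 & 0)))))
(2) ((0 | a) & (0 | a))  =[and_idem →]=  (0 | a)    ⊢ ((0 | a) & ((((1 | 1) | 0) | (0 & 0)) & (((1 | 1) | 0) | ((0 & 0) & (0 & 0)))))
(3) (0 | a)  =[or_comm →]=  (a | 0)    ⊢ ((a | 0) & ((((1 | 1) | 0) | (0 & 0)) & (((1 | 1) | 0) | ((0 & 0) & (0 & 0)))))
(4) (a | 0)  =[or_false →]=  a    ⊢ (a & ((((1 | 1) | 0) | (0 & 0)) & (((1 | 1) | 0) | ((0 & 0) & (0 & 0)))))
(5) ((0 & 0) & (0 & 0))  =[and_idem →]=  (0 & 0)    ⊢ (a & ((((1 | 1) | 0) | (0 & 0)) & (((1 | 1) | 0) | (0 & 0))))
(6) ((((1 | 1) | 0) | (0 & 0)) & (((1 | 1) | 0) | (0 & 0)))  =[and_idem →]=  (((1 | 1) | 0) | (0 & 0))    ⊢ (a & (((1 | 1) | 0) | (0 & 0)))
(7) (1 | 1)  =[or_idem →]=  1    ⊢ (a & ((1 | 0) | (0 & 0)))
(8) ((1 | 0) | (0 & 0))  =[or_assoc →]=  (1 | (0 | (0 & 0)))    ⊢ (a & (1 | (0 | (0 & 0))))
(9) (0 & 0)  =[and_idem →]=  0    ⊢ (a & (1 | (0 | 0)))
(10) (0 | 0)  =[or_idem →]=  0    ⊢ (a & (1 | 0))
(11) (1 | 0)  =[or_false →]=  1    ⊢ cost 3, within 3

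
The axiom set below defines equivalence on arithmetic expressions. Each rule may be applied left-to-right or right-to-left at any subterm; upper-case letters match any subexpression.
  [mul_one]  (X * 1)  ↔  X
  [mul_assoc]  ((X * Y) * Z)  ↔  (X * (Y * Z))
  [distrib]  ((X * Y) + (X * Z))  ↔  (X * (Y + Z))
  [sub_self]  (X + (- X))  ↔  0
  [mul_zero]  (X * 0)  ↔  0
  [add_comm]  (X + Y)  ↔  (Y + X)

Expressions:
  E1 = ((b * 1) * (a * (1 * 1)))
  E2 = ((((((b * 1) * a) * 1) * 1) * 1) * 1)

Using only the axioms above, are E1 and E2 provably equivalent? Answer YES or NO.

YES

1. [mul_one →] (b * 1)  →  b;  E1 = (b * (a * (1 * 1)))
2. [mul_one →] (1 * 1)  →  1;  E1 = (b * (a * 1))
3. [mul_one →] (a * 1)  →  a;  E1 = (b * a)
4. [mul_one ←] (b * a)  →  ((b * a) * 1)
5. [mul_one ←] (b * a)  →  ((b * a) * 1);  E1 = (((b * a) * 1) * 1)
6. [mul_one ←] (((b * a) * 1) * 1)  →  ((((b * a) * 1) * 1) * 1)
7. [mul_one ←] b  →  (b * 1);  E1 = (((((b * 1) * a) * 1) * 1) * 1)
8. [mul_one ←] 1  →  (1 * 1);  E1 = (((((b * 1) * a) * 1) * 1) * (1 * 1))
9. [mul_assoc ←] (((((b * 1) * a) * 1) * 1) * (1 * 1))  →  ((((((b * 1) * a) * 1) * 1) * 1) * 1);  this is E2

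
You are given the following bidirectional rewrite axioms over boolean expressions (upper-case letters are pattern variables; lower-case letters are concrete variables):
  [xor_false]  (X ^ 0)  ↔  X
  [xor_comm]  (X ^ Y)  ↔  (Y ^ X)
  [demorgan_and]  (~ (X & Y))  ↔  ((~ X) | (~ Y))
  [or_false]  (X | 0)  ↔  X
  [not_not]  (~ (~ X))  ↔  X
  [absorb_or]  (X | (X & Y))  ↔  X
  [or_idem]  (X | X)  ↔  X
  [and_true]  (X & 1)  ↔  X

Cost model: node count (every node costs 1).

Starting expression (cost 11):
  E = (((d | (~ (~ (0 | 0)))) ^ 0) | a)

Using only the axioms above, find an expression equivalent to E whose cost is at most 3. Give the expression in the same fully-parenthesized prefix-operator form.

(d | a)   [cost 3]

(1) (~ (~ (0 | 0)))  =[not_not →]=  (0 | 0)    ⊢ (((d | (0 | 0)) ^ 0) | a)
(2) (0 | 0)  =[or_idem →]=  0    ⊢ (((d | 0) ^ 0) | a)
(3) ((d | 0) ^ 0)  =[xor_false →]=  (d | 0)    ⊢ ((d | 0) | a)
(4) (d | 0)  =[or_false →]=  d    ⊢ cost 3, within 3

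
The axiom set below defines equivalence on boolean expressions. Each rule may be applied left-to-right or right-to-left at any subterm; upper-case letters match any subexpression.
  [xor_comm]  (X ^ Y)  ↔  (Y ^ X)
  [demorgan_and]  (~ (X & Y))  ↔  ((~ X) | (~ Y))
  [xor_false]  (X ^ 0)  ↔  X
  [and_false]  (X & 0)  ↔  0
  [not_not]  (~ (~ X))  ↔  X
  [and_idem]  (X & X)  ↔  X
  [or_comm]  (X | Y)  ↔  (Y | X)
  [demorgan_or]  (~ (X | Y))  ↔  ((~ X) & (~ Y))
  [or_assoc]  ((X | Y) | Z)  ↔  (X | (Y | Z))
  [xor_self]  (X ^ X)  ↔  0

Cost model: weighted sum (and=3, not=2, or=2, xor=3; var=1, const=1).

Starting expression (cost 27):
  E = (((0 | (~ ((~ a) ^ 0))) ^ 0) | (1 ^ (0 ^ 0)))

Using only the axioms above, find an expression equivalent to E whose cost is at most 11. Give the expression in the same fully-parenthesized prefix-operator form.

((0 | a) | (1 ^ 0))   [cost 11]

(1) ((0 | (~ ((~ a) ^ 0))) ^ 0)  =[xor_false →]=  (0 | (~ ((~ a) ^ 0)))    ⊢ ((0 | (~ ((~ a) ^ 0))) | (1 ^ (0 ^ 0)))
(2) ((~ a) ^ 0)  =[xor_false →]=  (~ a)    ⊢ ((0 | (~ (~ a))) | (1 ^ (0 ^ 0)))
(3) (~ (~ a))  =[not_not →]=  a    ⊢ ((0 | a) | (1 ^ (0 ^ 0)))
(4) (0 ^ 0)  =[xor_false →]=  0    ⊢ cost 11, within 11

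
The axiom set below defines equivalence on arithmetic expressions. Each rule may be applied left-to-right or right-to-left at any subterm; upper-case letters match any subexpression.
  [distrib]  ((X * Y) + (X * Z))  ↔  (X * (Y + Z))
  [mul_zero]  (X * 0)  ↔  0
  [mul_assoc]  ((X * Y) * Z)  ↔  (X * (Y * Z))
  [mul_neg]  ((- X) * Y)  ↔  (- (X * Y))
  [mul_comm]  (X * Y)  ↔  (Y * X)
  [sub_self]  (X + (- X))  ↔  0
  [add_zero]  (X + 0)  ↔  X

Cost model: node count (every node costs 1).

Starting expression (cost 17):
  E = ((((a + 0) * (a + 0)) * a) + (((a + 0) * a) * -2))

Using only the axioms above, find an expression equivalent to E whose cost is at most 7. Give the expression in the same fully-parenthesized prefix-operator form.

1. [add_zero →] (a + 0)  →  a;  E = ((((a + 0) * a) * a) + (((a + 0) * a) * -2))
2. [distrib →] ((((a + 0) * a) * a) + (((a + 0) * a) * -2))  →  (((a + 0) * a) * (a + -2))
3. [add_zero →] (a + 0)  →  a;  cost 7 ≤ 7, done

((a * a) * (a + -2))   [cost 7]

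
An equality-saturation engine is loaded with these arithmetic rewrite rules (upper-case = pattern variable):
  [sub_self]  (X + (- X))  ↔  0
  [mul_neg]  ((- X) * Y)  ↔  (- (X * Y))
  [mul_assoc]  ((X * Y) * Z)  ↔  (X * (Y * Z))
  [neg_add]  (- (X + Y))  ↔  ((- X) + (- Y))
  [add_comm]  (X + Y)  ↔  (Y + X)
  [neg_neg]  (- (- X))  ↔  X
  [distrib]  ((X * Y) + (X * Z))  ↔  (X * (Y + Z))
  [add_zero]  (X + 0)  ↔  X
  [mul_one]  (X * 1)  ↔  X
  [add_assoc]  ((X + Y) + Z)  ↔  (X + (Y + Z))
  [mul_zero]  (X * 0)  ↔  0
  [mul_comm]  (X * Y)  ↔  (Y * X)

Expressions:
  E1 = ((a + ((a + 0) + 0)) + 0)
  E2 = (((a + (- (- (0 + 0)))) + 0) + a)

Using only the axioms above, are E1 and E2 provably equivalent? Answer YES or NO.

(1) (a + 0)  =[add_zero →]=  a    ⊢ ((a + (a + 0)) + 0)
(2) (a + 0)  =[add_zero →]=  a    ⊢ ((a + a) + 0)
(3) ((a + a) + 0)  =[add_zero →]=  (a + a)
(4) a  =[add_zero ←]=  (a + 0)    ⊢ ((a + 0) + a)
(5) 0  =[neg_neg ←]=  (- (- 0))    ⊢ ((a + (- (- 0))) + a)
(6) (a + (- (- 0)))  =[add_zero ←]=  ((a + (- (- 0))) + 0)    ⊢ (((a + (- (- 0))) + 0) + a)
(7) 0  =[add_zero ←]=  (0 + 0)    ⊢ E2

YES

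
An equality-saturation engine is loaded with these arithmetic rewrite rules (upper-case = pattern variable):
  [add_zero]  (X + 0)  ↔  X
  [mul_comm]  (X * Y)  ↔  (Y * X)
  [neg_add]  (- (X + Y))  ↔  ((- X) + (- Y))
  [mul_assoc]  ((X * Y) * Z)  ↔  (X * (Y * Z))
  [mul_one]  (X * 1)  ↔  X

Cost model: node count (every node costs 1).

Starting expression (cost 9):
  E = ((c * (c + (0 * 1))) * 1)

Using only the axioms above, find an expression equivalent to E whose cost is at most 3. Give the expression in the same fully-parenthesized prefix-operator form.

(c * c)   [cost 3]

(1) (0 * 1)  =[mul_one →]=  0    ⊢ ((c * (c + 0)) * 1)
(2) ((c * (c + 0)) * 1)  =[mul_one →]=  (c * (c + 0))
(3) (c + 0)  =[add_zero →]=  c    ⊢ cost 3, within 3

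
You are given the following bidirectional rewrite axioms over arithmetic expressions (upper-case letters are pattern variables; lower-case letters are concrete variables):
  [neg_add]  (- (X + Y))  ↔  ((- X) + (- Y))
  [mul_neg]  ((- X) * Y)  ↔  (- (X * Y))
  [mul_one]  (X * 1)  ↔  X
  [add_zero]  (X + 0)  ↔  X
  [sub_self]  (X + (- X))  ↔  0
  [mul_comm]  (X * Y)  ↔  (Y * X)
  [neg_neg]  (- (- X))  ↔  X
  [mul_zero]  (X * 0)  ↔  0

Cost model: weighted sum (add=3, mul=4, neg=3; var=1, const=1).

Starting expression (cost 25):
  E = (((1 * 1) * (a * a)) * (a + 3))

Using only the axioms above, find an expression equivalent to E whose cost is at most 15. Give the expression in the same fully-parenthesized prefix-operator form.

((a * a) * (a + 3))   [cost 15]

1. [mul_comm →] ((1 * 1) * (a * a))  →  ((a * a) * (1 * 1));  E = (((a * a) * (1 * 1)) * (a + 3))
2. [mul_one →] (1 * 1)  →  1;  E = (((a * a) * 1) * (a + 3))
3. [mul_one →] ((a * a) * 1)  →  (a * a);  cost 15 ≤ 15, done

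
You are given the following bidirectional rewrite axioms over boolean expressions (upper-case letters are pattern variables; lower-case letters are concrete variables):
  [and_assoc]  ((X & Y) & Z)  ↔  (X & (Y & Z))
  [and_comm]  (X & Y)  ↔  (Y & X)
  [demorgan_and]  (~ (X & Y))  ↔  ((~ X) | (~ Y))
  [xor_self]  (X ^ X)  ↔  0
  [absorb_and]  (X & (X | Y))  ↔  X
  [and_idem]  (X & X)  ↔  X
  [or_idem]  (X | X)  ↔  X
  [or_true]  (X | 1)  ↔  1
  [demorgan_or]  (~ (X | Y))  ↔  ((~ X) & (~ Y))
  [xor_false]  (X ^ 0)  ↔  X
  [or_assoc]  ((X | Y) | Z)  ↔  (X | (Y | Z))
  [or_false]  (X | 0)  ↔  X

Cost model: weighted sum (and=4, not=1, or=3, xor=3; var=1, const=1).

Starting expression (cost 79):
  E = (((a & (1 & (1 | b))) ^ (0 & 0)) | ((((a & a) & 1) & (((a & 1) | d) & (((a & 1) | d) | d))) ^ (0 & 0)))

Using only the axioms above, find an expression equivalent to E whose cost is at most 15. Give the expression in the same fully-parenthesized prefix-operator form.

1. [absorb_and →] (((a & 1) | d) & (((a & 1) | d) | d))  →  ((a & 1) | d);  E = (((a & (1 & (1 | b))) ^ (0 & 0)) | ((((a & a) & 1) & ((a & 1) | d)) ^ (0 & 0)))
2. [and_idem →] (a & a)  →  a;  E = (((a & (1 & (1 | b))) ^ (0 & 0)) | (((a & 1) & ((a & 1) | d)) ^ (0 & 0)))
3. [absorb_and →] ((a & 1) & ((a & 1) | d))  →  (a & 1);  E = (((a & (1 & (1 | b))) ^ (0 & 0)) | ((a & 1) ^ (0 & 0)))
4. [absorb_and →] (1 & (1 | b))  →  1;  E = (((a & 1) ^ (0 & 0)) | ((a & 1) ^ (0 & 0)))
5. [or_idem →] (((a & 1) ^ (0 & 0)) | ((a & 1) ^ (0 & 0)))  →  ((a & 1) ^ (0 & 0));  cost 15 ≤ 15, done

((a & 1) ^ (0 & 0))   [cost 15]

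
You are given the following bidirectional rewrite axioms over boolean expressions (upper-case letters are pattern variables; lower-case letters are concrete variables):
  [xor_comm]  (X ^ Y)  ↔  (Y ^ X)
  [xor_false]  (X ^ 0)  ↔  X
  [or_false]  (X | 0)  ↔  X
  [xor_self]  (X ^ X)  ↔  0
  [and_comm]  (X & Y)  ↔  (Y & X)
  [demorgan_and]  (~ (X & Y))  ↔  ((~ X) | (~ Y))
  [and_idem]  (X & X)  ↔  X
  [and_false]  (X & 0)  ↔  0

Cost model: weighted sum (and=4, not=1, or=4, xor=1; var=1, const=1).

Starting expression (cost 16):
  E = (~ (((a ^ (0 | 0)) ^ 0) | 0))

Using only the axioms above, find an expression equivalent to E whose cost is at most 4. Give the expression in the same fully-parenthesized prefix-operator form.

(~ (a ^ 0))   [cost 4]

step 1: or_false (→) rewrites (((a ^ (0 | 0)) ^ 0) | 0) into ((a ^ (0 | 0)) ^ 0), now (~ ((a ^ (0 | 0)) ^ 0))
step 2: or_false (→) rewrites (0 | 0) into 0, now (~ ((a ^ 0) ^ 0))
step 3: xor_false (→) rewrites ((a ^ 0) ^ 0) into (a ^ 0), reaching cost 4 (bound 4)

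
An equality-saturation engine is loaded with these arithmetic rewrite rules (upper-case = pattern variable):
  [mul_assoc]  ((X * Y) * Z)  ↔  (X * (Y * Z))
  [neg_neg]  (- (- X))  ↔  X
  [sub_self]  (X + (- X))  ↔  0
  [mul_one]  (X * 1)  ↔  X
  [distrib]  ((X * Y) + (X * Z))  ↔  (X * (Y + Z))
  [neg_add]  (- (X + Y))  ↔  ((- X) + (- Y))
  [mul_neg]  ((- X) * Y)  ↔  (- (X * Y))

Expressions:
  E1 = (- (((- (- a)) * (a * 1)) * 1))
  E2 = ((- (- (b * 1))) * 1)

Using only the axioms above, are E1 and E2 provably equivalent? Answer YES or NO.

NO

The axioms are sound identities: if E1 ↔* E2 then E1 and E2 evaluate identically under any assignment.
Under a=0, b=1: E1 evaluates to 0, E2 to 1. Distinct ⇒ no rewrite sequence connects them.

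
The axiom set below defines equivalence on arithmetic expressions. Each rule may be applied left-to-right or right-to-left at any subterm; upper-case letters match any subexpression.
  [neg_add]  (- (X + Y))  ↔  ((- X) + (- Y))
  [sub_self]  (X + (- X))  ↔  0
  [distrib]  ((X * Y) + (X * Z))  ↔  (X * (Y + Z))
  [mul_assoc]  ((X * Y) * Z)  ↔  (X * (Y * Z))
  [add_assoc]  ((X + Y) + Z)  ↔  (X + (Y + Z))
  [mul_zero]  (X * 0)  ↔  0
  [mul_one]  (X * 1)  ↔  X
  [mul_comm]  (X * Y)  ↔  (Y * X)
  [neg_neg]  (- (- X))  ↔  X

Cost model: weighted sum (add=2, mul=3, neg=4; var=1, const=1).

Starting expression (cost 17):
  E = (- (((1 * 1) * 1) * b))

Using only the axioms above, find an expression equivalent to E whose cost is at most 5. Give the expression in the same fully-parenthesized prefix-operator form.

(- b)   [cost 5]

1. [mul_one →] (1 * 1)  →  1;  E = (- ((1 * 1) * b))
2. [mul_one →] (1 * 1)  →  1;  E = (- (1 * b))
3. [mul_comm →] (1 * b)  →  (b * 1);  E = (- (b * 1))
4. [mul_one →] (b * 1)  →  b;  cost 5 ≤ 5, done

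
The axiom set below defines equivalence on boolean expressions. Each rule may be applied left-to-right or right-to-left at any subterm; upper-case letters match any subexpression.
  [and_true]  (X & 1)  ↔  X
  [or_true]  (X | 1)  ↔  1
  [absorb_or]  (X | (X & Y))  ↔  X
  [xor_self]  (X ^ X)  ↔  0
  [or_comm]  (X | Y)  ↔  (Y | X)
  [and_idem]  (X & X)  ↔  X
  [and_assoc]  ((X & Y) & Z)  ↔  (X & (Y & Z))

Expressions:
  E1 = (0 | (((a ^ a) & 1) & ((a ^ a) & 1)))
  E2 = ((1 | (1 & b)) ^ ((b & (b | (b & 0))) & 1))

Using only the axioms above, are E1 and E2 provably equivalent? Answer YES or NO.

The axioms are sound identities: if E1 ↔* E2 then E1 and E2 evaluate identically under any assignment.
Under a=0, b=0: E1 evaluates to 0, E2 to 1. Distinct ⇒ no rewrite sequence connects them.

NO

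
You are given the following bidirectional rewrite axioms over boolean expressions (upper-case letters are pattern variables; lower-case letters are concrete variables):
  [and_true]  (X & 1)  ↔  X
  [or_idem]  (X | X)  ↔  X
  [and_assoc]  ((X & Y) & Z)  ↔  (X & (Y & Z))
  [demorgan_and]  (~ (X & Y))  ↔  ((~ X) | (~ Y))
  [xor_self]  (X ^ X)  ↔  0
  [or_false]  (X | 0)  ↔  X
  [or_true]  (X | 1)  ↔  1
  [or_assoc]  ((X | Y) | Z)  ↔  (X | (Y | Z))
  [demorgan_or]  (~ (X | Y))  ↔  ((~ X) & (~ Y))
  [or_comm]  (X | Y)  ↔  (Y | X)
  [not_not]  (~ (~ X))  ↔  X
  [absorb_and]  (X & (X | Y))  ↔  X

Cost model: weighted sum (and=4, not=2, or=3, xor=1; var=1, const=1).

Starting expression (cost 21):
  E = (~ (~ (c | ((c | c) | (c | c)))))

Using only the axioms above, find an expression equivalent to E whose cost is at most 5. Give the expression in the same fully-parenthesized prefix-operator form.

(c | c)   [cost 5]

(1) ((c | c) | (c | c))  =[or_idem →]=  (c | c)    ⊢ (~ (~ (c | (c | c))))
(2) (c | c)  =[or_idem →]=  c    ⊢ (~ (~ (c | c)))
(3) (~ (~ (c | c)))  =[not_not →]=  (c | c)    ⊢ cost 5, within 5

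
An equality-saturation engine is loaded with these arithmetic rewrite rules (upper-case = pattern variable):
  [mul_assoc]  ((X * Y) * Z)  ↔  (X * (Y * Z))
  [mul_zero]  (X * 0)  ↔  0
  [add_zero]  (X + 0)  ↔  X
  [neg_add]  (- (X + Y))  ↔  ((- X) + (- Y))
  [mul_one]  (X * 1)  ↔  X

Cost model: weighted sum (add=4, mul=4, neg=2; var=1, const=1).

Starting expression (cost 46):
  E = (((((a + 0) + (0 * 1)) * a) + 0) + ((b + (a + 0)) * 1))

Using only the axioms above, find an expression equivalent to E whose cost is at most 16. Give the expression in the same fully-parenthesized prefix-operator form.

1. [add_zero →] ((((a + 0) + (0 * 1)) * a) + 0)  →  (((a + 0) + (0 * 1)) * a);  E = ((((a + 0) + (0 * 1)) * a) + ((b + (a + 0)) * 1))
2. [mul_one →] ((b + (a + 0)) * 1)  →  (b + (a + 0));  E = ((((a + 0) + (0 * 1)) * a) + (b + (a + 0)))
3. [mul_one →] (0 * 1)  →  0;  E = ((((a + 0) + 0) * a) + (b + (a + 0)))
4. [add_zero →] ((a + 0) + 0)  →  (a + 0);  E = (((a + 0) * a) + (b + (a + 0)))
5. [add_zero →] (a + 0)  →  a;  E = (((a + 0) * a) + (b + a))
6. [add_zero →] (a + 0)  →  a;  cost 16 ≤ 16, done

((a * a) + (b + a))   [cost 16]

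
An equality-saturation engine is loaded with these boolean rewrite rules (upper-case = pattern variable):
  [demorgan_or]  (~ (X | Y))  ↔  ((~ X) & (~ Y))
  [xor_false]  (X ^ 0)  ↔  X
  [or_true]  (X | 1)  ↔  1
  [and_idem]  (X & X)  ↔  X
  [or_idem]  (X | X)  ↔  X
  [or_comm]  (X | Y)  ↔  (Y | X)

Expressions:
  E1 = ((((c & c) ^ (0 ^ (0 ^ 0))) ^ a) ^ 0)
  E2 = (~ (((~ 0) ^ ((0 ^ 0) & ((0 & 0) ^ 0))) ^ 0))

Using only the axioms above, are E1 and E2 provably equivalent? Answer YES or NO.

Every axiom is a valid identity, so a rewrite proof would force E1 and E2 to agree under every assignment.
At a=0, c=1: E1 = 1 but E2 = 0; they differ, so no derivation exists.

NO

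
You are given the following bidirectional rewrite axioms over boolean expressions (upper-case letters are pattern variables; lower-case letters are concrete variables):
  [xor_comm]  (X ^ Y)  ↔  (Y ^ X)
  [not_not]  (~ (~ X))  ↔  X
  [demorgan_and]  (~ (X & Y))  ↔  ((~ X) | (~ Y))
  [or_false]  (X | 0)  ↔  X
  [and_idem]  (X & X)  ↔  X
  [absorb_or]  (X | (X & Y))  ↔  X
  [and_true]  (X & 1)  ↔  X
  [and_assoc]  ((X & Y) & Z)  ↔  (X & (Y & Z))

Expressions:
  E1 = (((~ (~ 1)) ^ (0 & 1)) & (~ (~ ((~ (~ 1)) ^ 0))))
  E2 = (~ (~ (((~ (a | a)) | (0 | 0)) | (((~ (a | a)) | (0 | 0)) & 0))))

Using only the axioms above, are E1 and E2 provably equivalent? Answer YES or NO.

The axioms are sound identities: if E1 ↔* E2 then E1 and E2 evaluate identically under any assignment.
Under a=1: E1 evaluates to 1, E2 to 0. Distinct ⇒ no rewrite sequence connects them.

NO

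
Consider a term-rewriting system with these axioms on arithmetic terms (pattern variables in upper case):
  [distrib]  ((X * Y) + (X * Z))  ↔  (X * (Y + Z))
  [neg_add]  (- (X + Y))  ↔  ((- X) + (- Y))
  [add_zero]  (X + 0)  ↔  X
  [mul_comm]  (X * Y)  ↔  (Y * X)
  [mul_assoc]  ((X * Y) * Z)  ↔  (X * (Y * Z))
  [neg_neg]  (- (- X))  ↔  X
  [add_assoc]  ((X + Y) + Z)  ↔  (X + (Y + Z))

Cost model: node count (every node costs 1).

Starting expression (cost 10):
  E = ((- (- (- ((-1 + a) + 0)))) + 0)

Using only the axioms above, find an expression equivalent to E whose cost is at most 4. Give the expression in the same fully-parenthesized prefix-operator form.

(- (-1 + a))   [cost 4]

1. [neg_neg →] (- (- (- ((-1 + a) + 0))))  →  (- ((-1 + a) + 0));  E = ((- ((-1 + a) + 0)) + 0)
2. [add_zero →] ((- ((-1 + a) + 0)) + 0)  →  (- ((-1 + a) + 0))
3. [add_zero →] ((-1 + a) + 0)  →  (-1 + a);  cost 4 ≤ 4, done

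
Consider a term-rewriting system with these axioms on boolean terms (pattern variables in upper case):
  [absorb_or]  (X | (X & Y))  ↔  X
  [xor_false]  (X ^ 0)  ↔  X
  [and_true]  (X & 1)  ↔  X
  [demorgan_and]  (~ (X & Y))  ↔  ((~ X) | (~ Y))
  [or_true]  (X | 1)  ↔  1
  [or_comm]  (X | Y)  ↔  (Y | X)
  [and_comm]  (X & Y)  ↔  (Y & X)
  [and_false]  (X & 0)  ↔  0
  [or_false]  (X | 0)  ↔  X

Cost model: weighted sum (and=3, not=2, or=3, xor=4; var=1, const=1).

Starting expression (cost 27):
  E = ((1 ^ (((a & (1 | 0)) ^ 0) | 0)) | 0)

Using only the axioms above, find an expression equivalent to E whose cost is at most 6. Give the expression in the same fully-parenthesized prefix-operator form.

(1 ^ a)   [cost 6]

1. [or_false →] (1 | 0)  →  1;  E = ((1 ^ (((a & 1) ^ 0) | 0)) | 0)
2. [or_false →] (((a & 1) ^ 0) | 0)  →  ((a & 1) ^ 0);  E = ((1 ^ ((a & 1) ^ 0)) | 0)
3. [xor_false →] ((a & 1) ^ 0)  →  (a & 1);  E = ((1 ^ (a & 1)) | 0)
4. [or_false →] ((1 ^ (a & 1)) | 0)  →  (1 ^ (a & 1))
5. [and_true →] (a & 1)  →  a;  cost 6 ≤ 6, done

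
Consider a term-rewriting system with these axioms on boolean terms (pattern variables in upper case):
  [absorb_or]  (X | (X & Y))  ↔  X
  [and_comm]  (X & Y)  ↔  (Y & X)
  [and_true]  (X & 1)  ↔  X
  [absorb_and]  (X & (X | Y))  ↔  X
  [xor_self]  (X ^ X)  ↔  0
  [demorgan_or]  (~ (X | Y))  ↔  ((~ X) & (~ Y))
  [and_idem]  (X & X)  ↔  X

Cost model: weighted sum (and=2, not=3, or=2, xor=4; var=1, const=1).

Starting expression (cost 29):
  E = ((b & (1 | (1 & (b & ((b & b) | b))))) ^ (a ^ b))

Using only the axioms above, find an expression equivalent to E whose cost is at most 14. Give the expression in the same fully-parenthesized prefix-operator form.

(1) (b & b)  =[and_idem →]=  b    ⊢ ((b & (1 | (1 & (b & (b | b))))) ^ (a ^ b))
(2) (b & (b | b))  =[absorb_and →]=  b    ⊢ ((b & (1 | (1 & b))) ^ (a ^ b))
(3) (1 | (1 & b))  =[absorb_or →]=  1    ⊢ cost 14, within 14

((b & 1) ^ (a ^ b))   [cost 14]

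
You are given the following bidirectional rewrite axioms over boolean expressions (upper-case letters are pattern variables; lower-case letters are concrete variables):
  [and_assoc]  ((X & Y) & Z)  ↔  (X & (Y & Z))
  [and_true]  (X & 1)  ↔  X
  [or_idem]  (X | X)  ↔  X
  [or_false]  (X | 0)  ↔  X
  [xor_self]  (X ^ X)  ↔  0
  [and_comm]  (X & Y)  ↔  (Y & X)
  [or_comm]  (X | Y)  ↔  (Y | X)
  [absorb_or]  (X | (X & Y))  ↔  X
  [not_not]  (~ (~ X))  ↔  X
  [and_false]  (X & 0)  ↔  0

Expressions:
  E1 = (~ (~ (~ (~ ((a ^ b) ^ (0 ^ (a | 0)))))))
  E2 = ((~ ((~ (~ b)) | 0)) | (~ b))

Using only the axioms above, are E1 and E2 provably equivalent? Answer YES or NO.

NO

All listed rules preserve value, hence provable equivalence implies equal values everywhere; look for a separating assignment.
a=0, b=0 gives E1 ↦ 0, E2 ↦ 1; values differ ⇒ not provably equivalent.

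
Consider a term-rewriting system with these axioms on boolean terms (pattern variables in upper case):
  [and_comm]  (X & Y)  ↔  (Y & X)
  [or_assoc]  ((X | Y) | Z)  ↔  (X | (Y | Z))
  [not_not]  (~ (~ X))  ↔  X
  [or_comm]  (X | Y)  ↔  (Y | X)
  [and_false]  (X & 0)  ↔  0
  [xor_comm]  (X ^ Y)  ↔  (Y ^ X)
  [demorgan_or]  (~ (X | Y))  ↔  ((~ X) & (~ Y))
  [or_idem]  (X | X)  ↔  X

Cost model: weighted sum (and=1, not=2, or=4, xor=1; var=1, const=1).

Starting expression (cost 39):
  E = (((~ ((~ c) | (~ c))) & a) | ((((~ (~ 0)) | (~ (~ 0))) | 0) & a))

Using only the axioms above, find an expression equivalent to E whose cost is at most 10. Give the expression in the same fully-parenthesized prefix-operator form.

1. [or_idem →] ((~ (~ 0)) | (~ (~ 0)))  →  (~ (~ 0));  E = (((~ ((~ c) | (~ c))) & a) | (((~ (~ 0)) | 0) & a))
2. [or_idem →] ((~ c) | (~ c))  →  (~ c);  E = (((~ (~ c)) & a) | (((~ (~ 0)) | 0) & a))
3. [not_not →] (~ (~ 0))  →  0;  E = (((~ (~ c)) & a) | ((0 | 0) & a))
4. [or_idem →] (0 | 0)  →  0;  E = (((~ (~ c)) & a) | (0 & a))
5. [not_not →] (~ (~ c))  →  c;  cost 10 ≤ 10, done

((c & a) | (0 & a))   [cost 10]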